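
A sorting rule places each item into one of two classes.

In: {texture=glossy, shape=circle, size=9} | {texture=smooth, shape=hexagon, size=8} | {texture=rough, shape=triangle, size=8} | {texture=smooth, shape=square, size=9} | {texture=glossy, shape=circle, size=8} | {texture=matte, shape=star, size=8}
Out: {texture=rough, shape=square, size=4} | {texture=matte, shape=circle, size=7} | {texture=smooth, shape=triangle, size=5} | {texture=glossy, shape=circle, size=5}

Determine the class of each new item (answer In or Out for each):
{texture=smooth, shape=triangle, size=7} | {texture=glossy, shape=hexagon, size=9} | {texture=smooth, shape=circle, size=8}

The simplest hypothesis consistent with all the labels is: size ≥ 8.
{texture=smooth, shape=triangle, size=7} → size = 7 → Out. {texture=glossy, shape=hexagon, size=9} → size = 9 → In. {texture=smooth, shape=circle, size=8} → size = 8 → In.

Out, In, In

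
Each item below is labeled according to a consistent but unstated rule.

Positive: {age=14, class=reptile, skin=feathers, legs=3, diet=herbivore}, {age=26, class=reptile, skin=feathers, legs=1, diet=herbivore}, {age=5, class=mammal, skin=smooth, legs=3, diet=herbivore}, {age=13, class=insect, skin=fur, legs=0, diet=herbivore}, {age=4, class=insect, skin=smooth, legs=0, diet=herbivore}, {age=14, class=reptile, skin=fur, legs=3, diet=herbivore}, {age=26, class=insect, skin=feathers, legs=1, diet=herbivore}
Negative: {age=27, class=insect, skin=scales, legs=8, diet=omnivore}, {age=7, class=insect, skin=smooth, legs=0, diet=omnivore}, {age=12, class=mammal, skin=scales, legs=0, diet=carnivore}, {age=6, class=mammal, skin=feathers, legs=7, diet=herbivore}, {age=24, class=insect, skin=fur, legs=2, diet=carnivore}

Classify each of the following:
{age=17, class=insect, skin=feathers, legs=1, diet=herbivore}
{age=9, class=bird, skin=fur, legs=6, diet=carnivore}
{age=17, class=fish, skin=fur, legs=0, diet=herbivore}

Positive, Negative, Positive

Every 'Positive' example satisfies: diet is herbivore AND legs ≤ 3. None of the 'Negative' examples do.
{age=17, class=insect, skin=feathers, legs=1, diet=herbivore}: diet is herbivore, legs = 1 — passes, so Positive. {age=9, class=bird, skin=fur, legs=6, diet=carnivore}: diet is carnivore, legs = 6 — doesn't qualify, so Negative. {age=17, class=fish, skin=fur, legs=0, diet=herbivore}: diet is herbivore, legs = 0 — passes, so Positive.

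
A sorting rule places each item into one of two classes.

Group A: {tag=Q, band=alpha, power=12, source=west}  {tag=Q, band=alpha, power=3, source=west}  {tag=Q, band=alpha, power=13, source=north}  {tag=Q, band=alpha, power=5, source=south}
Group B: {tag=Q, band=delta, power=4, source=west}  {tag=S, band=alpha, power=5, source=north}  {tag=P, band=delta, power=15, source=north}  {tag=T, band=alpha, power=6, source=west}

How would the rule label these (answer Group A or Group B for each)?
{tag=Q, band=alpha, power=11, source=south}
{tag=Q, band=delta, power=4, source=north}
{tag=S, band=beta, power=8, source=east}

Every 'Group A' example satisfies: band is alpha AND tag is Q. None of the 'Group B' examples do.

Group A, Group B, Group B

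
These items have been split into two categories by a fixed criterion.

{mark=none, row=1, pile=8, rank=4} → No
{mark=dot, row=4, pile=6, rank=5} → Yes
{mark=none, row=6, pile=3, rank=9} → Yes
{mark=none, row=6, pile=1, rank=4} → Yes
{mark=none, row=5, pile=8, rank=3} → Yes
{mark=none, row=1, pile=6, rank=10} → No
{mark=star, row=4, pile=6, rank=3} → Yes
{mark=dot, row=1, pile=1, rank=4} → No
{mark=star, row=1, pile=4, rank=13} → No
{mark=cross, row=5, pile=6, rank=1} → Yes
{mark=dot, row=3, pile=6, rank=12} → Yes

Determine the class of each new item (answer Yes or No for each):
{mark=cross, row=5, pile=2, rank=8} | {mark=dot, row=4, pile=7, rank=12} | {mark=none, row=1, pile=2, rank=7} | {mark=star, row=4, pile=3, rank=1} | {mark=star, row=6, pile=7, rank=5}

Every 'Yes' example satisfies: row ≥ 3. None of the 'No' examples do.
{mark=cross, row=5, pile=2, rank=8}: row = 5 — qualifies, so Yes.
{mark=dot, row=4, pile=7, rank=12}: row = 4 — qualifies, so Yes.
{mark=none, row=1, pile=2, rank=7}: row = 1 — does not fit, so No.
{mark=star, row=4, pile=3, rank=1}: row = 4 — qualifies, so Yes.
{mark=star, row=6, pile=7, rank=5}: row = 6 — qualifies, so Yes.

Yes, Yes, No, Yes, Yes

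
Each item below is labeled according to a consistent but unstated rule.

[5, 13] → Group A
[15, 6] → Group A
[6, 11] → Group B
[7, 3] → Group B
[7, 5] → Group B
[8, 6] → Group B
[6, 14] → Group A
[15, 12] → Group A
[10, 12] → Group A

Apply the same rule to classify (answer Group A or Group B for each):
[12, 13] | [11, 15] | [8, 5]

Group A, Group A, Group B

Every 'Group A' example satisfies: sum ≥ 18. None of the 'Group B' examples do.
Group A: [12, 13], since 12+13 = 25. Group A: [11, 15], since 11+15 = 26. Group B: [8, 5], since 8+5 = 13.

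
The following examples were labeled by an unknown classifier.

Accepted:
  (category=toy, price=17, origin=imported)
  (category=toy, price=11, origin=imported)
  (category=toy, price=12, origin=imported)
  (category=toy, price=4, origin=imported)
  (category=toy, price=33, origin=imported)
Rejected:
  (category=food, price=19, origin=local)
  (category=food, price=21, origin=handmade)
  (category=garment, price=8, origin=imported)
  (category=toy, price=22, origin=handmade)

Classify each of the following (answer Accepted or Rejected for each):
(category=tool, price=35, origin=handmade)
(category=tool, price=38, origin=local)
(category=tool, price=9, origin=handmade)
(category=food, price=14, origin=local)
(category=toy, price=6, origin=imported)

The simplest hypothesis consistent with all the labels is: origin is imported AND category is toy.
(category=tool, price=35, origin=handmade): Rejected (origin is handmade, category is tool).
(category=tool, price=38, origin=local): Rejected (origin is local, category is tool).
(category=tool, price=9, origin=handmade): Rejected (origin is handmade, category is tool).
(category=food, price=14, origin=local): Rejected (origin is local, category is food).
(category=toy, price=6, origin=imported): Accepted (origin is imported, category is toy).

Rejected, Rejected, Rejected, Rejected, Accepted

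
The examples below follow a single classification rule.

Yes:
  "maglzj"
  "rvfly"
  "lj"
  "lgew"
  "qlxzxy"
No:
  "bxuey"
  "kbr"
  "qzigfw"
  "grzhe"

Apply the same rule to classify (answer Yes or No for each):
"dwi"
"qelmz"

No, Yes

All 'Yes' examples share one property — contains 'l' — and every 'No' example lacks it.
"dwi" → no 'l' → No.
"qelmz" → has 'l' → Yes.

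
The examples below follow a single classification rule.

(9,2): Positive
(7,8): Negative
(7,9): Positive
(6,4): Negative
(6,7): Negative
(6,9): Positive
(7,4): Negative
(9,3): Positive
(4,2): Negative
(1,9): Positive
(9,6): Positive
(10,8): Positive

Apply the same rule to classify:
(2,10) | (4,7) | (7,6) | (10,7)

Positive, Negative, Negative, Positive

'Positive' ⟺ max ≥ 9.
(2,10) → max 10 → Positive. (4,7) → max 7 → Negative. (7,6) → max 7 → Negative. (10,7) → max 10 → Positive.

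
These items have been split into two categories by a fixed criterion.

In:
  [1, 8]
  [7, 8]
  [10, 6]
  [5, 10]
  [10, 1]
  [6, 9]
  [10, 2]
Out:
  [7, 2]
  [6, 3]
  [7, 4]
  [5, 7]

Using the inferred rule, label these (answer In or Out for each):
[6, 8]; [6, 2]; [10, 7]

In, Out, In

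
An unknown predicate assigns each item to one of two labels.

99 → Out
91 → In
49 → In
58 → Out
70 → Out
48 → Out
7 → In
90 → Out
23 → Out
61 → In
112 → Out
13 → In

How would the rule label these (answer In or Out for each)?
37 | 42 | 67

Comparing the two groups points to one rule — ≡ 1 (mod 6).
In: 37, since 37 mod 6 = 1. Out: 42, since 42 mod 6 = 0. In: 67, since 67 mod 6 = 1.

In, Out, In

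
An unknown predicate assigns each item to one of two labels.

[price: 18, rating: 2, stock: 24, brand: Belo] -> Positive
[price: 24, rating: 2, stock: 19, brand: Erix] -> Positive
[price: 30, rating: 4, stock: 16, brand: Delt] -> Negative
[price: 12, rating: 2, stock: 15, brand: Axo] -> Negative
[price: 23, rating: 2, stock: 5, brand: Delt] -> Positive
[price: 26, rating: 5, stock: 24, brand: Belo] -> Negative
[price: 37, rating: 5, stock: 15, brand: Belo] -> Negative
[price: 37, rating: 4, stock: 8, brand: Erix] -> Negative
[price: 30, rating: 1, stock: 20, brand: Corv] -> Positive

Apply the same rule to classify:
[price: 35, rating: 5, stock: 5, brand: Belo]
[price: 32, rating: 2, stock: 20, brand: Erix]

The distinguishing property — rating ≤ 2 AND price ≥ 18 — holds for all the 'Positive' cases and none of the 'Negative' cases.

Negative, Positive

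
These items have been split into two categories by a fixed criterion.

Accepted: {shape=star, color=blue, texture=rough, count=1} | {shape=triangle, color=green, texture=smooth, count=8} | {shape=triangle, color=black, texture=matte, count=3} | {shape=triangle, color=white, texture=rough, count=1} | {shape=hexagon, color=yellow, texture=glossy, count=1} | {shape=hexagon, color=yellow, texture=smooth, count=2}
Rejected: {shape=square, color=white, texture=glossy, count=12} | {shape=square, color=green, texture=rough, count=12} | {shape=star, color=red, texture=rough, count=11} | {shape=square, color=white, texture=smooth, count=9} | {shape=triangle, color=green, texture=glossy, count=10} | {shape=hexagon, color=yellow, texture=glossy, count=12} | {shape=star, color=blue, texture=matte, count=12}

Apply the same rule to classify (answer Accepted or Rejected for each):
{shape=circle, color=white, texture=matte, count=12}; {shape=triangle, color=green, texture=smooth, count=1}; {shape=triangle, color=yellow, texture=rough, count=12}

Rejected, Accepted, Rejected

Every 'Accepted' example satisfies: count ≤ 8. None of the 'Rejected' examples do.
Rejected: {shape=circle, color=white, texture=matte, count=12}, since count = 12. Accepted: {shape=triangle, color=green, texture=smooth, count=1}, since count = 1. Rejected: {shape=triangle, color=yellow, texture=rough, count=12}, since count = 12.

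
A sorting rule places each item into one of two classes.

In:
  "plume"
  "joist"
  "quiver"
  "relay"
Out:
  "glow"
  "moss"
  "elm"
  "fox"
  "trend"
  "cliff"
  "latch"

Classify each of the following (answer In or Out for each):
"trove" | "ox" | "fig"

The simplest hypothesis consistent with all the labels is: has ≥ 2 vowels.

In, Out, Out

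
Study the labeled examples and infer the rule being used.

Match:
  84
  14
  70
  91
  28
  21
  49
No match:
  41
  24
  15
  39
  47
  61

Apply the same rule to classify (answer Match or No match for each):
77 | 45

Match, No match

The distinguishing property — multiple of 7 — holds for all the 'Match' cases and none of the 'No match' cases.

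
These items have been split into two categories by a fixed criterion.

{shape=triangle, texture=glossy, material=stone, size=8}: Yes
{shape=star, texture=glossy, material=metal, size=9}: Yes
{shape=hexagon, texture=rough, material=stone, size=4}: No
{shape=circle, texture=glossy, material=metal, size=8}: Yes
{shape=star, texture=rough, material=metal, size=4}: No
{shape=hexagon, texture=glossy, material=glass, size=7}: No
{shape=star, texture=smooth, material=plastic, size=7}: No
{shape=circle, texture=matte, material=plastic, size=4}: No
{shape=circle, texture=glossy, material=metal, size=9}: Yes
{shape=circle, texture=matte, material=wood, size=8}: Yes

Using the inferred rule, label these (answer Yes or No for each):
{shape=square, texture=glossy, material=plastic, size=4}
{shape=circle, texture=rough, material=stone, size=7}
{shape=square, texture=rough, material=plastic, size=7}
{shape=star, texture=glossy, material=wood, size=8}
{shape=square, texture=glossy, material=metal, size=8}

The pattern is that an item is 'Yes' exactly when: size ≥ 8.
{shape=square, texture=glossy, material=plastic, size=4}: size = 4, doesn't qualify → No.
{shape=circle, texture=rough, material=stone, size=7}: size = 7, doesn't qualify → No.
{shape=square, texture=rough, material=plastic, size=7}: size = 7, doesn't qualify → No.
{shape=star, texture=glossy, material=wood, size=8}: size = 8, matches → Yes.
{shape=square, texture=glossy, material=metal, size=8}: size = 8, matches → Yes.

No, No, No, Yes, Yes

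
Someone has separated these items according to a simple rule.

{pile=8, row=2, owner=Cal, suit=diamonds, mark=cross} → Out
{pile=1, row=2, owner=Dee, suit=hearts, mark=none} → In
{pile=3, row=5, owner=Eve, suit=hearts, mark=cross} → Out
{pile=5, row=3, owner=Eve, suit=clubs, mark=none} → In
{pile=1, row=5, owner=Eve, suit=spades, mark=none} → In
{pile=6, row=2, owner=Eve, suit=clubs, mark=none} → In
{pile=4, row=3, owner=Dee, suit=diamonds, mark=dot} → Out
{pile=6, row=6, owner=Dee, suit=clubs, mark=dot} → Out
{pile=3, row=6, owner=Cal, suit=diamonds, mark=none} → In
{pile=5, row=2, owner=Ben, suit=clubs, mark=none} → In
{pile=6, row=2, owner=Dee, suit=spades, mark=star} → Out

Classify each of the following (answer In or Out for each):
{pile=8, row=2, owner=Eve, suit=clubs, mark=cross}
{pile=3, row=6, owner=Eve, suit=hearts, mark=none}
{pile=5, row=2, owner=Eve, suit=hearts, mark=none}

Out, In, In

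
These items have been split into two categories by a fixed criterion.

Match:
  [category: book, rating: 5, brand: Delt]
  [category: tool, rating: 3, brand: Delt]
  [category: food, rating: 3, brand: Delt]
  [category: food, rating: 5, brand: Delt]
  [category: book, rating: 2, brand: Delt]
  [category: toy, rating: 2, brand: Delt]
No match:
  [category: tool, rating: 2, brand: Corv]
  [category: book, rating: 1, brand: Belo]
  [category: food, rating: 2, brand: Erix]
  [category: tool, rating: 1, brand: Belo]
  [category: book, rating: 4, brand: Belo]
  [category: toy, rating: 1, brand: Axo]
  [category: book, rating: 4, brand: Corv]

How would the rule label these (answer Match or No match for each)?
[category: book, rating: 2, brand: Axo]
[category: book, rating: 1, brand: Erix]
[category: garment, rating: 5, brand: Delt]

No match, No match, Match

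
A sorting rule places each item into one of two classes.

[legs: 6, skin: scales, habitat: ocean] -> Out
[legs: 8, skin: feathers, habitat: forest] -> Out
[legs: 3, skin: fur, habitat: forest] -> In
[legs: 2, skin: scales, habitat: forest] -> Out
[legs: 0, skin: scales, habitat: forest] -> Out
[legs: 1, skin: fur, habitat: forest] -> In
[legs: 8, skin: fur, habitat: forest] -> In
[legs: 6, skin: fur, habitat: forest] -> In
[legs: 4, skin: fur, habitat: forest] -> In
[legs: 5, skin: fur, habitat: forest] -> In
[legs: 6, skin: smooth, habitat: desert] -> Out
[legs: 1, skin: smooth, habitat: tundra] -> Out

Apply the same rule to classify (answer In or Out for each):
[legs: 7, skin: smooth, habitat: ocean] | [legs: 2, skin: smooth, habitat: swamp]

Every 'In' example satisfies: skin is fur. None of the 'Out' examples do.
[legs: 7, skin: smooth, habitat: ocean]: skin is smooth, doesn't match → Out.
[legs: 2, skin: smooth, habitat: swamp]: skin is smooth, doesn't match → Out.

Out, Out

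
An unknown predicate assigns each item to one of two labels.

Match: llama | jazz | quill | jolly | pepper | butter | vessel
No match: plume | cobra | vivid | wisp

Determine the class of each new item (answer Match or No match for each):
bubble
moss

Match, Match

The simplest hypothesis consistent with all the labels is: has a double letter.
bubble — 'bb' doubled, hence Match. moss — 'ss' doubled, hence Match.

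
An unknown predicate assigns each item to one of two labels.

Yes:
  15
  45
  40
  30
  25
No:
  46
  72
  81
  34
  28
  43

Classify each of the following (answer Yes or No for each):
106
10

No, Yes

The pattern is that an item is 'Yes' exactly when: multiple of 5.
106 — 106 = 5·21 + 1, hence No.
10 — 10 = 5·2, hence Yes.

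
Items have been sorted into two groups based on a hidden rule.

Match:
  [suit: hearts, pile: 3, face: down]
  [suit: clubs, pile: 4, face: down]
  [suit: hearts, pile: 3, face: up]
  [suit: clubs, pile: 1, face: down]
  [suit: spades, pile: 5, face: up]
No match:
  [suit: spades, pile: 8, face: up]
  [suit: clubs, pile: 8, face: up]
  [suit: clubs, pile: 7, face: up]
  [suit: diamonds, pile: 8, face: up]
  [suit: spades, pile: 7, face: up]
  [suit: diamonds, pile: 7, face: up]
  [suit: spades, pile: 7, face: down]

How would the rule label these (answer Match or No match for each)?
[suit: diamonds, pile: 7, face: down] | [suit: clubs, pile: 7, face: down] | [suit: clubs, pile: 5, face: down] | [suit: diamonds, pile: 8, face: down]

No match, No match, Match, No match

Rule: pile ≤ 5. This holds for each 'Match' example and fails for each 'No match' one.
[suit: diamonds, pile: 7, face: down]: pile = 7, fails the rule → No match.
[suit: clubs, pile: 7, face: down]: pile = 7, fails the rule → No match.
[suit: clubs, pile: 5, face: down]: pile = 5, satisfies this → Match.
[suit: diamonds, pile: 8, face: down]: pile = 8, fails the rule → No match.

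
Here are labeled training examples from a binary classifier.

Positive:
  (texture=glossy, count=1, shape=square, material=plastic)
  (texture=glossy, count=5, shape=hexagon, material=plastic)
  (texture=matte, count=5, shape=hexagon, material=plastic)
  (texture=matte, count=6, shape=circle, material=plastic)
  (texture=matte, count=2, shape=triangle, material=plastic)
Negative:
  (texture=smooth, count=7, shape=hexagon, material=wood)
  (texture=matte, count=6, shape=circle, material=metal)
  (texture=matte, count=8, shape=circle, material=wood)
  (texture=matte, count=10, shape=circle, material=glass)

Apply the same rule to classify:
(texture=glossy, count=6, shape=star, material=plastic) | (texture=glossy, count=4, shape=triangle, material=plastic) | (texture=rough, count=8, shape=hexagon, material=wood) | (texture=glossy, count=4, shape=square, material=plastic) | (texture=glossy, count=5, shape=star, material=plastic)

The pattern is that an item is 'Positive' exactly when: material is plastic.
Positive: (texture=glossy, count=6, shape=star, material=plastic), since material is plastic.
Positive: (texture=glossy, count=4, shape=triangle, material=plastic), since material is plastic.
Negative: (texture=rough, count=8, shape=hexagon, material=wood), since material is wood.
Positive: (texture=glossy, count=4, shape=square, material=plastic), since material is plastic.
Positive: (texture=glossy, count=5, shape=star, material=plastic), since material is plastic.

Positive, Positive, Negative, Positive, Positive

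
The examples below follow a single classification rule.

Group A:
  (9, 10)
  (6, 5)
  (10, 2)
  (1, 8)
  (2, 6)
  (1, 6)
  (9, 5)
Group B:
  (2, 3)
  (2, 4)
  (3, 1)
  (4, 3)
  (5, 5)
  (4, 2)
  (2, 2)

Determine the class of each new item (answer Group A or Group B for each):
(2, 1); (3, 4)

Group B, Group B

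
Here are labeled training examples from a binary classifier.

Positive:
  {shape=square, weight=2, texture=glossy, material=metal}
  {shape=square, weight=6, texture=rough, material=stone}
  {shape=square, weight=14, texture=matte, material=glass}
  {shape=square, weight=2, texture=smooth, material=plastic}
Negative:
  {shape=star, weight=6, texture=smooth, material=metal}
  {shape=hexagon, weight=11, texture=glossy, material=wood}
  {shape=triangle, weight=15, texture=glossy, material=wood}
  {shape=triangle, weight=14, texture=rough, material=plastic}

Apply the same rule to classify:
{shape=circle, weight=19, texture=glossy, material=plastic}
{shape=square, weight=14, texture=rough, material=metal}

Negative, Positive

All 'Positive' examples share one property — shape is square — and every 'Negative' example lacks it.
Negative: {shape=circle, weight=19, texture=glossy, material=plastic}, since shape is circle.
Positive: {shape=square, weight=14, texture=rough, material=metal}, since shape is square.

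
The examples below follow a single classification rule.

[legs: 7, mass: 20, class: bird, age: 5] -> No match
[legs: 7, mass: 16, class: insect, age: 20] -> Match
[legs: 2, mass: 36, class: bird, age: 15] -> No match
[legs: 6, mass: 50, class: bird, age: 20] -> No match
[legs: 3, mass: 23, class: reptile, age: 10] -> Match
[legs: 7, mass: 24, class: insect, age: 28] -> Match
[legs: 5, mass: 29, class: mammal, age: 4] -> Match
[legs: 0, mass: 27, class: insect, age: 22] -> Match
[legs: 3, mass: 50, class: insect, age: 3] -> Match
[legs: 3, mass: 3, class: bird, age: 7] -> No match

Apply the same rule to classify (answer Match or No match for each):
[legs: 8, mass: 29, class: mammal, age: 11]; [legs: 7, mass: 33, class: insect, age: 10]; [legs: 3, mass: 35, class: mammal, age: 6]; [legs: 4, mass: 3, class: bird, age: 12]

Checking candidate rules against both groups, what survives is: class is not bird.

Match, Match, Match, No match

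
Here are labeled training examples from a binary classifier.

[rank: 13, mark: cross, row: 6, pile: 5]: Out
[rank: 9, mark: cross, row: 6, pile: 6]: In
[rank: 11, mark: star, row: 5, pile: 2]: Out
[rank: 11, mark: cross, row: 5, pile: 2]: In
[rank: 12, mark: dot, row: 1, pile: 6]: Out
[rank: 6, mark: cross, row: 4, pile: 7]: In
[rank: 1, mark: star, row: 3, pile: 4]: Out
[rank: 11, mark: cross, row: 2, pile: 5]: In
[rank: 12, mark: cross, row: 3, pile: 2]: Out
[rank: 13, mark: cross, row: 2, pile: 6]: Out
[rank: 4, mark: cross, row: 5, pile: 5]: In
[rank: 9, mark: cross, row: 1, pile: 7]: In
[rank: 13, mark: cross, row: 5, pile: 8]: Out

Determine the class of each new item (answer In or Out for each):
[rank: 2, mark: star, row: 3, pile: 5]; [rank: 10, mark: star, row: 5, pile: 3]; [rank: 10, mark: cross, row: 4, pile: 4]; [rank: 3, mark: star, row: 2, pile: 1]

The distinguishing property — mark is cross AND rank ≤ 11 — holds for all the 'In' cases and none of the 'Out' cases.
[rank: 2, mark: star, row: 3, pile: 5]: mark is star, rank = 2 — doesn't qualify, so Out.
[rank: 10, mark: star, row: 5, pile: 3]: mark is star, rank = 10 — doesn't qualify, so Out.
[rank: 10, mark: cross, row: 4, pile: 4]: mark is cross, rank = 10 — satisfies this, so In.
[rank: 3, mark: star, row: 2, pile: 1]: mark is star, rank = 3 — doesn't qualify, so Out.

Out, Out, In, Out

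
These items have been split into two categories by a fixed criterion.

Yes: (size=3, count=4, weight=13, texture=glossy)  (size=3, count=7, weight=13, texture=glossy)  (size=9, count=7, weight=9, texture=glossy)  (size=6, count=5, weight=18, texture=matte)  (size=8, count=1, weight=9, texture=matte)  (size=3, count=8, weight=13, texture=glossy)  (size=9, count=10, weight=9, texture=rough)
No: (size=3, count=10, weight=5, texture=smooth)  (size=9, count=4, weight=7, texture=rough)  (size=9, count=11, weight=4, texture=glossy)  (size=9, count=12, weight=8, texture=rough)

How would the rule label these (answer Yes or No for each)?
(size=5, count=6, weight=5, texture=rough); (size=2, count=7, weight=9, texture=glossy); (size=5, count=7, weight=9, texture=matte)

No, Yes, Yes

One predicate separates the groups cleanly: weight ≥ 9.
(size=5, count=6, weight=5, texture=rough): weight = 5, lacks this property → No. (size=2, count=7, weight=9, texture=glossy): weight = 9, has this property → Yes. (size=5, count=7, weight=9, texture=matte): weight = 9, has this property → Yes.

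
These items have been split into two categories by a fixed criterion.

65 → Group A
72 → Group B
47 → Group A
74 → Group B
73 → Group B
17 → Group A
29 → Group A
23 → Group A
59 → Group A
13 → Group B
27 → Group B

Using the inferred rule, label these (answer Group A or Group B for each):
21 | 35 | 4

Group B, Group A, Group B

Checking candidate rules against both groups, what survives is: ≡ 5 (mod 6).
21: 21 mod 6 = 3, fails the rule → Group B. 35: 35 mod 6 = 5, meets the rule → Group A. 4: 4 mod 6 = 4, fails the rule → Group B.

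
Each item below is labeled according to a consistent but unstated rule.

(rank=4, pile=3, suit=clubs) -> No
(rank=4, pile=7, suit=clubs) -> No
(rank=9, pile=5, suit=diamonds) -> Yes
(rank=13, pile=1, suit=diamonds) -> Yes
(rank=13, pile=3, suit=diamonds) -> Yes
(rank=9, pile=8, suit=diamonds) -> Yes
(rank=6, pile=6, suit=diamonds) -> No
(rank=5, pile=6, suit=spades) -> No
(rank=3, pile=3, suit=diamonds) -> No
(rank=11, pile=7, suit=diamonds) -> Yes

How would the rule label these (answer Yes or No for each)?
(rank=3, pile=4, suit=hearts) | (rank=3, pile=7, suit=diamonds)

No, No

The classifier is using: rank ≥ 9.
(rank=3, pile=4, suit=hearts) — rank = 3, hence No. (rank=3, pile=7, suit=diamonds) — rank = 3, hence No.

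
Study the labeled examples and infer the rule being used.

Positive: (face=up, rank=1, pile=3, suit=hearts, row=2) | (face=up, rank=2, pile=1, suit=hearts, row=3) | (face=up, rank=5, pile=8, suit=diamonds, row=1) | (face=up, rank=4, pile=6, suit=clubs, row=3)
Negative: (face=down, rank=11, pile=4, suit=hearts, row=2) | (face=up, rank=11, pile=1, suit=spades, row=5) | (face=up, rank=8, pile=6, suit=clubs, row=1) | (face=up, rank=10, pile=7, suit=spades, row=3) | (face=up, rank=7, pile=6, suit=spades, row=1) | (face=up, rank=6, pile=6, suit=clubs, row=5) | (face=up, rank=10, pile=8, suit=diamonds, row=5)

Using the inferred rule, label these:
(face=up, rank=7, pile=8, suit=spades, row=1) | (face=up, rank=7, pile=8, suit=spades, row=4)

Negative, Negative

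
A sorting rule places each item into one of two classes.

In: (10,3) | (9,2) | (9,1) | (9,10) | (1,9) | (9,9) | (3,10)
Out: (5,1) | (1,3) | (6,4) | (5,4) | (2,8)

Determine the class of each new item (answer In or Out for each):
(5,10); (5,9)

In, In

A rule that fits every label: max ≥ 9 — true of each 'In' example, false of each 'Out' one.
In: (5,10), since max 10.
In: (5,9), since max 9.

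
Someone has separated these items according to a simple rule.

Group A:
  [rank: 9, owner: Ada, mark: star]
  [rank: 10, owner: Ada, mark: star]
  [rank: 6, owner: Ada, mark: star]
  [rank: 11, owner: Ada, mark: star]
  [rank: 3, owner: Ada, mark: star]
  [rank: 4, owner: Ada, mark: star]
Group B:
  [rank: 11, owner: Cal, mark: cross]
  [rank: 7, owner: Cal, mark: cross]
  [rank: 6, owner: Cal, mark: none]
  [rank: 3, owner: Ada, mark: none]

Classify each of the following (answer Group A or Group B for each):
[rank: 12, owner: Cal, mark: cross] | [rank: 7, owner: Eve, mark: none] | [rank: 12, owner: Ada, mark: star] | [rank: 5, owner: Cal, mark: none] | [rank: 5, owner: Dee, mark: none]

The rule appears to be: mark is star.
[rank: 12, owner: Cal, mark: cross] → mark is cross → Group B. [rank: 7, owner: Eve, mark: none] → mark is none → Group B. [rank: 12, owner: Ada, mark: star] → mark is star → Group A. [rank: 5, owner: Cal, mark: none] → mark is none → Group B. [rank: 5, owner: Dee, mark: none] → mark is none → Group B.

Group B, Group B, Group A, Group B, Group B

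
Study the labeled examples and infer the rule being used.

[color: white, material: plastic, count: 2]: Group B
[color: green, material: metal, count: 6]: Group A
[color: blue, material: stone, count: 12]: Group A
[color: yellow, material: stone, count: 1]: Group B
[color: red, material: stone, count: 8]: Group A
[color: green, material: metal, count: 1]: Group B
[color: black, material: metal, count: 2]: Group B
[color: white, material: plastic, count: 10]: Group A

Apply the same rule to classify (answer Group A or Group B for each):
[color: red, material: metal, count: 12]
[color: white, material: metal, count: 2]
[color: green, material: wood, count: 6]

'Group A' ⟺ count ≥ 6.
Group A: [color: red, material: metal, count: 12], since count = 12.
Group B: [color: white, material: metal, count: 2], since count = 2.
Group A: [color: green, material: wood, count: 6], since count = 6.

Group A, Group B, Group A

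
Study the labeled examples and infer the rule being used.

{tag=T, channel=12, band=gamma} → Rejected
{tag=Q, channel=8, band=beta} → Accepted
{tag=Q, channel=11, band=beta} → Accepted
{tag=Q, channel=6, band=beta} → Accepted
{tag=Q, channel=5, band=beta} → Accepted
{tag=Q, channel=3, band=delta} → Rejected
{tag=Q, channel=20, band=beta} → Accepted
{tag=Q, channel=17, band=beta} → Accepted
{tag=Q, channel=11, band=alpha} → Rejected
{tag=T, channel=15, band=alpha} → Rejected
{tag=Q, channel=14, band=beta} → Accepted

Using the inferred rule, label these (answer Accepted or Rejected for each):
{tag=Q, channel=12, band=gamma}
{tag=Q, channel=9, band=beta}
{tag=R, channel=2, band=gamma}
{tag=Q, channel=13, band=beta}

Rejected, Accepted, Rejected, Accepted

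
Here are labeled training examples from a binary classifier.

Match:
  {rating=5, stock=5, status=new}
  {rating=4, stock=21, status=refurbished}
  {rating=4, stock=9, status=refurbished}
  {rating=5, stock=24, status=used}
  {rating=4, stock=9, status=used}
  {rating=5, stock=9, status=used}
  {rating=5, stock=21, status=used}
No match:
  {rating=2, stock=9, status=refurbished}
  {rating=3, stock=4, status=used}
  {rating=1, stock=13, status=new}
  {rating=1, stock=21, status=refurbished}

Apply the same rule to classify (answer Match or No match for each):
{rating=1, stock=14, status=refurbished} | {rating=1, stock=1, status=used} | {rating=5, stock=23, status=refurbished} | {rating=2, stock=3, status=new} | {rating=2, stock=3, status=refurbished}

No match, No match, Match, No match, No match

The common property of the 'Match' items is: rating ≥ 4. No 'No match' item has it.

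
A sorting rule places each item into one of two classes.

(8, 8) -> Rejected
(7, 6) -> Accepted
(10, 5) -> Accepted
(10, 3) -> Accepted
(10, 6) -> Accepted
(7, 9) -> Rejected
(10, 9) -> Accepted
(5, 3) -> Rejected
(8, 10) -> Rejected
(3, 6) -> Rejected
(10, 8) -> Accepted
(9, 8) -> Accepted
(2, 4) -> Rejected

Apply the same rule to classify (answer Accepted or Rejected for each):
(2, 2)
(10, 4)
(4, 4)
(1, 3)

Rejected, Accepted, Rejected, Rejected

One predicate separates the groups cleanly: first > second AND sum ≥ 9.
(2, 2): 2 = 2, 2+2 = 4 — doesn't match, so Rejected. (10, 4): 10 > 4, 10+4 = 14 — qualifies, so Accepted. (4, 4): 4 = 4, 4+4 = 8 — doesn't match, so Rejected. (1, 3): 1 < 3, 1+3 = 4 — doesn't match, so Rejected.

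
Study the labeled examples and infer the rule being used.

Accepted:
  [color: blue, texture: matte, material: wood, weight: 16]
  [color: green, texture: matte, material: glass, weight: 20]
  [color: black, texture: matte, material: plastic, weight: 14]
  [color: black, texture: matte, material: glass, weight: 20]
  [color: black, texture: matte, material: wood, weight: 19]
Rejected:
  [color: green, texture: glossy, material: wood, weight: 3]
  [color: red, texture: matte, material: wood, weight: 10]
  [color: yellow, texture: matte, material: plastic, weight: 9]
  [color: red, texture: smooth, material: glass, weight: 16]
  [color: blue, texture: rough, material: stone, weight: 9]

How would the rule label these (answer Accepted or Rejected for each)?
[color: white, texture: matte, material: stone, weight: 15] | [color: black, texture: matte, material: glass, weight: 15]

The rule appears to be: texture is matte AND weight ≥ 14.
[color: white, texture: matte, material: stone, weight: 15]: texture is matte, weight = 15 — matches, so Accepted. [color: black, texture: matte, material: glass, weight: 15]: texture is matte, weight = 15 — matches, so Accepted.

Accepted, Accepted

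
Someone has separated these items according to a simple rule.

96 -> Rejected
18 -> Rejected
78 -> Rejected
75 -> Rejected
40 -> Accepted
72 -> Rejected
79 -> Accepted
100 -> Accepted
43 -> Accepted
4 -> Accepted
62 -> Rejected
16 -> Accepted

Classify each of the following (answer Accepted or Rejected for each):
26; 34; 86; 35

Rejected, Accepted, Rejected, Rejected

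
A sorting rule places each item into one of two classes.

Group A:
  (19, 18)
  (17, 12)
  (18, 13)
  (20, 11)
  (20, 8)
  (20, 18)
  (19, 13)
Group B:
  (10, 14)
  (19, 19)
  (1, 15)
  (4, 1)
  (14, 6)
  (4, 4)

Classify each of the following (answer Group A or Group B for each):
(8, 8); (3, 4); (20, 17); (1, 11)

All 'Group A' examples share one property — first > second AND sum ≥ 24 — and every 'Group B' example lacks it.
(8, 8): 8 = 8, 8+8 = 16, doesn't match → Group B.
(3, 4): 3 < 4, 3+4 = 7, doesn't match → Group B.
(20, 17): 20 > 17, 20+17 = 37, passes → Group A.
(1, 11): 1 < 11, 1+11 = 12, doesn't match → Group B.

Group B, Group B, Group A, Group B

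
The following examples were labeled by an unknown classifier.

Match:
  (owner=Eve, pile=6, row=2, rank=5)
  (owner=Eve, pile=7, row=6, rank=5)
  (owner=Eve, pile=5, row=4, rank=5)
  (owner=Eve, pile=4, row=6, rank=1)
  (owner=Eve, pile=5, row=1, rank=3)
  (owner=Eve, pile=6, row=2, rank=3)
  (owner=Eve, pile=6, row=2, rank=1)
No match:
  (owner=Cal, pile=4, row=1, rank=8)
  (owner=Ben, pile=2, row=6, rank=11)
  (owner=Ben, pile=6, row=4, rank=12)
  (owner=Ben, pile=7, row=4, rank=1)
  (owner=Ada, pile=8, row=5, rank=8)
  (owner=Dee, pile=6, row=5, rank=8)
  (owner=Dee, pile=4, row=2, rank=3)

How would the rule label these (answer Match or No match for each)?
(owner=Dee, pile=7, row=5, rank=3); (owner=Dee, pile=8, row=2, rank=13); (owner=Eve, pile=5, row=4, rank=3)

No match, No match, Match

The common property of the 'Match' items is: owner is Eve. No 'No match' item has it.
(owner=Dee, pile=7, row=5, rank=3): owner is Dee — doesn't match, so No match. (owner=Dee, pile=8, row=2, rank=13): owner is Dee — doesn't match, so No match. (owner=Eve, pile=5, row=4, rank=3): owner is Eve — has this property, so Match.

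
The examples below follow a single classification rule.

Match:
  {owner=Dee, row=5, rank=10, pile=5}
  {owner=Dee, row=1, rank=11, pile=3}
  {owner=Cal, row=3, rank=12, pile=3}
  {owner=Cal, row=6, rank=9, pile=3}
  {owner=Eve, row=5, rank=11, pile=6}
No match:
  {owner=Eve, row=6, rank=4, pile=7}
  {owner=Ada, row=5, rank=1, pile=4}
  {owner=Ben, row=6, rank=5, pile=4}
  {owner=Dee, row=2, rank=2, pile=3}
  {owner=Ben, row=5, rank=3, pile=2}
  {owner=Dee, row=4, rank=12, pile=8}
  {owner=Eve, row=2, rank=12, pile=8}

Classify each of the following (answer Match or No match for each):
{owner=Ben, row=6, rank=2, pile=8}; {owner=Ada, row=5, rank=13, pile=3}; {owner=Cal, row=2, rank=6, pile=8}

Every 'Match' example satisfies: pile ≤ 6 AND rank ≥ 9. None of the 'No match' examples do.
{owner=Ben, row=6, rank=2, pile=8}: No match (pile = 8, rank = 2).
{owner=Ada, row=5, rank=13, pile=3}: Match (pile = 3, rank = 13).
{owner=Cal, row=2, rank=6, pile=8}: No match (pile = 8, rank = 6).

No match, Match, No match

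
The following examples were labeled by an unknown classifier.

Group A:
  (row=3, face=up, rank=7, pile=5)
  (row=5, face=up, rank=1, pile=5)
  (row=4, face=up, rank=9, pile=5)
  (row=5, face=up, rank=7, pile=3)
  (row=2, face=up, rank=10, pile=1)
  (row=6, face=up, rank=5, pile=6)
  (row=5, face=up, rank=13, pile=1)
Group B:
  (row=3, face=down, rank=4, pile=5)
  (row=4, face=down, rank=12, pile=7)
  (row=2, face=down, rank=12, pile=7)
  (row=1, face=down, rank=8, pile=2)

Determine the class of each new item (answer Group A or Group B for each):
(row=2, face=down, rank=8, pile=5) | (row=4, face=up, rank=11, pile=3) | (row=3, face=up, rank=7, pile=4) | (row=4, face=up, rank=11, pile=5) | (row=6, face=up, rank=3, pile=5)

Every 'Group A' example satisfies: face is up. None of the 'Group B' examples do.
(row=2, face=down, rank=8, pile=5): face is down, does not pass → Group B. (row=4, face=up, rank=11, pile=3): face is up, passes → Group A. (row=3, face=up, rank=7, pile=4): face is up, passes → Group A. (row=4, face=up, rank=11, pile=5): face is up, passes → Group A. (row=6, face=up, rank=3, pile=5): face is up, passes → Group A.

Group B, Group A, Group A, Group A, Group A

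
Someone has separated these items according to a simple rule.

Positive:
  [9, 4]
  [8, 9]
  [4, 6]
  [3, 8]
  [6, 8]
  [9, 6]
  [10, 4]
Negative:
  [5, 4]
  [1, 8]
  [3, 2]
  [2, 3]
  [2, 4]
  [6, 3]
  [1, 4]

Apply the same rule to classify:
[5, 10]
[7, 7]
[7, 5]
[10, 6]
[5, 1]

Positive, Positive, Positive, Positive, Negative

The simplest hypothesis consistent with all the labels is: sum ≥ 10.
[5, 10] — 5+10 = 15, hence Positive.
[7, 7] — 7+7 = 14, hence Positive.
[7, 5] — 7+5 = 12, hence Positive.
[10, 6] — 10+6 = 16, hence Positive.
[5, 1] — 5+1 = 6, hence Negative.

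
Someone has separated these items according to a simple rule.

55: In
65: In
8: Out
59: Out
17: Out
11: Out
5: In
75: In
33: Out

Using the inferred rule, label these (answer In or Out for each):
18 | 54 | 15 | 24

Out, Out, In, Out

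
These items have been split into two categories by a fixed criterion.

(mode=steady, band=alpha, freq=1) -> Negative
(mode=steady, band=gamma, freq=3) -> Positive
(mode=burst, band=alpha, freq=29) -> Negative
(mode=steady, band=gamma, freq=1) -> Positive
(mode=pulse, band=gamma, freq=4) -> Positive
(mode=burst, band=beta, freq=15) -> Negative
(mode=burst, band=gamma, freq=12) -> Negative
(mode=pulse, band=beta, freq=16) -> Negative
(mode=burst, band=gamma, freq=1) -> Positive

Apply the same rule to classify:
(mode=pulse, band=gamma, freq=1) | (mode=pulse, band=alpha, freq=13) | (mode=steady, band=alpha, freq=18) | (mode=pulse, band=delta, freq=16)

Positive, Negative, Negative, Negative

The distinguishing property — band is gamma AND freq ≤ 4 — holds for all the 'Positive' cases and none of the 'Negative' cases.
(mode=pulse, band=gamma, freq=1): band is gamma, freq = 1 — fits, so Positive.
(mode=pulse, band=alpha, freq=13): band is alpha, freq = 13 — lacks this property, so Negative.
(mode=steady, band=alpha, freq=18): band is alpha, freq = 18 — lacks this property, so Negative.
(mode=pulse, band=delta, freq=16): band is delta, freq = 16 — lacks this property, so Negative.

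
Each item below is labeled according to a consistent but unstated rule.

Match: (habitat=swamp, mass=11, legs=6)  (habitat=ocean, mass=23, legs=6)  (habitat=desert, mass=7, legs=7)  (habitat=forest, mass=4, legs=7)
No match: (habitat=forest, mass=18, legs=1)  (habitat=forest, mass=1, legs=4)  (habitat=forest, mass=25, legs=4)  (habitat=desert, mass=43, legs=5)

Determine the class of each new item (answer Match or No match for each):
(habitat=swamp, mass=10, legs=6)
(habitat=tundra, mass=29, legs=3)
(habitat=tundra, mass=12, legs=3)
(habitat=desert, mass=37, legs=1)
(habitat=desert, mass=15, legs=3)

Match, No match, No match, No match, No match

All 'Match' examples share one property — legs ≥ 6 — and every 'No match' example lacks it.
(habitat=swamp, mass=10, legs=6) — legs = 6, hence Match. (habitat=tundra, mass=29, legs=3) — legs = 3, hence No match. (habitat=tundra, mass=12, legs=3) — legs = 3, hence No match. (habitat=desert, mass=37, legs=1) — legs = 1, hence No match. (habitat=desert, mass=15, legs=3) — legs = 3, hence No match.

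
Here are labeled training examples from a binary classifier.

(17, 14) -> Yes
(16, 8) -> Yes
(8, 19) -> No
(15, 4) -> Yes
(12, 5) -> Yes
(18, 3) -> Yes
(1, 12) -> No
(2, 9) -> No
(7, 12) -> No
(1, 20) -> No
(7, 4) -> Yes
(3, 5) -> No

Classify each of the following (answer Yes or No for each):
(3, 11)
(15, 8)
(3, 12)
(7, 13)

No, Yes, No, No

The distinguishing property — first > second — holds for all the 'Yes' cases and none of the 'No' cases.
No: (3, 11), since 3 < 11. Yes: (15, 8), since 15 > 8. No: (3, 12), since 3 < 12. No: (7, 13), since 7 < 13.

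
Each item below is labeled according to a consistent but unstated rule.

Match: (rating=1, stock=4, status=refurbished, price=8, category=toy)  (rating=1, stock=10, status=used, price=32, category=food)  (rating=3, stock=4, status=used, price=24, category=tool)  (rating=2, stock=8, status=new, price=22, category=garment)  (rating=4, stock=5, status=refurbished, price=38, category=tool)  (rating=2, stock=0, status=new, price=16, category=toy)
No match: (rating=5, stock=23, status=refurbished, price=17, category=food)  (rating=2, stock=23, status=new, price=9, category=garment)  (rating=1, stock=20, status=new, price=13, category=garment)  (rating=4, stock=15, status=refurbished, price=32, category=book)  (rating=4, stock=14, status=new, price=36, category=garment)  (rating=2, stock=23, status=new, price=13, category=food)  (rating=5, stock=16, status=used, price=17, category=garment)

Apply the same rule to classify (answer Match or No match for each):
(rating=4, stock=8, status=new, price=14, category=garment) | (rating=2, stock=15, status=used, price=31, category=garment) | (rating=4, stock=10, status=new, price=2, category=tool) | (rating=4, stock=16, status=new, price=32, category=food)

The pattern is that an item is 'Match' exactly when: stock ≤ 10.
(rating=4, stock=8, status=new, price=14, category=garment): stock = 8 — passes, so Match.
(rating=2, stock=15, status=used, price=31, category=garment): stock = 15 — does not satisfy this, so No match.
(rating=4, stock=10, status=new, price=2, category=tool): stock = 10 — passes, so Match.
(rating=4, stock=16, status=new, price=32, category=food): stock = 16 — does not satisfy this, so No match.

Match, No match, Match, No match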